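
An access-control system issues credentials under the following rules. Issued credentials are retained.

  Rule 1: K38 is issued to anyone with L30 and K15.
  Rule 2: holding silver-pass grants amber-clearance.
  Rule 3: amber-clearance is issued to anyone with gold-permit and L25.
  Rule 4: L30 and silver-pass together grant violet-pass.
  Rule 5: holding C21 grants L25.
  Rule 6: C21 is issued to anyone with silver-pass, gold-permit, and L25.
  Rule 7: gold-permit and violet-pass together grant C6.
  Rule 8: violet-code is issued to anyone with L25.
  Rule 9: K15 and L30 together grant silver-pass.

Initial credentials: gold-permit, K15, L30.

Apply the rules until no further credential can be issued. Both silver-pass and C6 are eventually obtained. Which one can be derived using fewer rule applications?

silver-pass

silver-pass: Holding K15 and L30 grants silver-pass (Rule 9). [1 rule application]
C6: Holding K15 and L30 grants silver-pass (Rule 9). Holding L30 and silver-pass grants violet-pass (Rule 4). Holding gold-permit and violet-pass grants C6 (Rule 7). [3 rule applications]
silver-pass needs fewer.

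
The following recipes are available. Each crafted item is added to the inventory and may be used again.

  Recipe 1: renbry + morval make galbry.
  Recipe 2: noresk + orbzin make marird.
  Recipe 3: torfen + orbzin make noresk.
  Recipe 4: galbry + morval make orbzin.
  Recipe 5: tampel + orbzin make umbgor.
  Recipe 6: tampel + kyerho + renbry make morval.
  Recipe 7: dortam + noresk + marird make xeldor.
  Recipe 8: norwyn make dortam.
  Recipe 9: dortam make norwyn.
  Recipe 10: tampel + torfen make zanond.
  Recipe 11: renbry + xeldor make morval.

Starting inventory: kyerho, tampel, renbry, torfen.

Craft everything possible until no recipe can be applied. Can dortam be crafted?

dortam would need norwyn (Recipe 8), but norwyn is never obtained.

No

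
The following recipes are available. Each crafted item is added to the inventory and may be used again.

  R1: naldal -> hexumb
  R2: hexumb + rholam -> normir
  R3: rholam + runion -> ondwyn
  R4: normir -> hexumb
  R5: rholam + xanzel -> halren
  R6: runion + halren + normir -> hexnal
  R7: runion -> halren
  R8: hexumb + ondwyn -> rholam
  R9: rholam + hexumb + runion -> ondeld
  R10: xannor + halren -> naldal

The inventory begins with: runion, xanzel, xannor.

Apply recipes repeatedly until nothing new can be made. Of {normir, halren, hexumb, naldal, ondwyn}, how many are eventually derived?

3

Using R7, runion makes halren.
Using R10, xannor and halren make naldal.
naldal -> hexumb (R1).
normir would need hexumb and rholam (R2), but rholam is never obtained.
halren: reached.
hexumb: reached.
naldal: reached.
ondwyn would need rholam and runion (R3), but rholam is never obtained.
Reached: halren, hexumb, and naldal — 3 of the 5.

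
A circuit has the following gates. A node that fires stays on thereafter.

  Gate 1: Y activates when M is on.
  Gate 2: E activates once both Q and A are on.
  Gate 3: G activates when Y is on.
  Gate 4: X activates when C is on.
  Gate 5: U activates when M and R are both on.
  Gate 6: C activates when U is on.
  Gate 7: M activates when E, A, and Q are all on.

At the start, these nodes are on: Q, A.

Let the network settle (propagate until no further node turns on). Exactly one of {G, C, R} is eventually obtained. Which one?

G

Gate 2: Q and A on → E on.
Gate 7: E, A, and Q on → M on.
M is on, so Y activates (Gate 1).
Gate 3: Y on → G on.
No rule produces R, and it is not given. C would need U (Gate 6), but U never turns on.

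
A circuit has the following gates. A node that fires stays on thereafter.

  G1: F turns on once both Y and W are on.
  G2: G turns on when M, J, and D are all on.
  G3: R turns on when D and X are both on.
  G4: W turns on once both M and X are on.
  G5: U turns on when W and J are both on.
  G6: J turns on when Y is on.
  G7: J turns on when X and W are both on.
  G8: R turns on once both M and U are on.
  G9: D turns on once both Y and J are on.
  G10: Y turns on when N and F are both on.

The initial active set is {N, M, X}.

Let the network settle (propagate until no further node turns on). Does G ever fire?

G would need M, J, and D (G2), but D never turns on.

No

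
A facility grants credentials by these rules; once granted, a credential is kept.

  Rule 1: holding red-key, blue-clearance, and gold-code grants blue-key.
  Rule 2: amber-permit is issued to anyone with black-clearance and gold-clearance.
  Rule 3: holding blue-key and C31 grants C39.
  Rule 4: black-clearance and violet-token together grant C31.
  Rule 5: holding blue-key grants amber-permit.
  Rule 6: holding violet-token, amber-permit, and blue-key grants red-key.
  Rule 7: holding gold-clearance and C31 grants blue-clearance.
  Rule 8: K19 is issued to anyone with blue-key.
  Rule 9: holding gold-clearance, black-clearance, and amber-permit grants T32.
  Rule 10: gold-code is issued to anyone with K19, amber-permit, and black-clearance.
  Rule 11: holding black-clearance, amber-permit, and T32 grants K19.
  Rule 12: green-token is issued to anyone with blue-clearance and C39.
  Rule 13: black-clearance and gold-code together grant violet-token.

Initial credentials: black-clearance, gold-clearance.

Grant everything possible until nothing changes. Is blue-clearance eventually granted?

Holding black-clearance and gold-clearance grants amber-permit (Rule 2).
Holding gold-clearance, black-clearance, and amber-permit grants T32 (Rule 9).
Holding black-clearance, amber-permit, and T32 grants K19 (Rule 11).
Holding K19, amber-permit, and black-clearance grants gold-code (Rule 10).
Holding black-clearance and gold-code grants violet-token (Rule 13).
Holding black-clearance and violet-token grants C31 (Rule 4).
Holding gold-clearance and C31 grants blue-clearance (Rule 7).

Yes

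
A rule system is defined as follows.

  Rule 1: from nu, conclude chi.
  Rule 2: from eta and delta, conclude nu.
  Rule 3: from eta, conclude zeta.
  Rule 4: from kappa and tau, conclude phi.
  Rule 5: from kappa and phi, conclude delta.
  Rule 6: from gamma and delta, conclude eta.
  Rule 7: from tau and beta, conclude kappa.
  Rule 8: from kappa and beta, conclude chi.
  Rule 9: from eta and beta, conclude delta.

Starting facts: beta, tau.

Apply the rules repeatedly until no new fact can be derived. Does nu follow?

No

nu would need eta and delta (Rule 2), but eta is never established.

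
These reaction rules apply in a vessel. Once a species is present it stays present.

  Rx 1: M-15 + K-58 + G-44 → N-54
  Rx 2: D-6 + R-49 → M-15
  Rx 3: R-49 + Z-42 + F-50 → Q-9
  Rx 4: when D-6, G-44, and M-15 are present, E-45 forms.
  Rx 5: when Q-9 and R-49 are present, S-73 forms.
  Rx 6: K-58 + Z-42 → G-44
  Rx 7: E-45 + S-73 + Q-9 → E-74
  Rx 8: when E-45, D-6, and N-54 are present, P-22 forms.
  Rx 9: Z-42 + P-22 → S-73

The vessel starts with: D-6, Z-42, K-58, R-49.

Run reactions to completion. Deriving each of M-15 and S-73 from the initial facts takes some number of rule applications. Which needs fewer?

M-15: D-6 and R-49 present → M-15 forms (Rx 2). [1 rule application]
S-73: K-58 and Z-42 present → G-44 forms (Rx 6). D-6 and R-49 present → M-15 forms (Rx 2). D-6, G-44, and M-15 present → E-45 forms (Rx 4). M-15, K-58, and G-44 present → N-54 forms (Rx 1). E-45, D-6, and N-54 present → P-22 forms (Rx 8). Z-42 and P-22 present → S-73 forms (Rx 9). [6 rule applications]
M-15 needs fewer.

M-15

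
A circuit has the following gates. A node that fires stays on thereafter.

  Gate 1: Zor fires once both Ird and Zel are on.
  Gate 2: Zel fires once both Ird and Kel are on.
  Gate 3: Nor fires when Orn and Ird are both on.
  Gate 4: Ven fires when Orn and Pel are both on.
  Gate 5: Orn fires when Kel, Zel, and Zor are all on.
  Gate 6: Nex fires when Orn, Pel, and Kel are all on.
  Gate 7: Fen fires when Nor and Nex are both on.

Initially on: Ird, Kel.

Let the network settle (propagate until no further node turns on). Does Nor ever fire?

Ird and Kel are on, so Zel fires (Gate 2).
Gate 1: Ird and Zel on → Zor on.
Gate 5: Kel, Zel, and Zor on → Orn on.
Gate 3: Orn and Ird on → Nor on.

Yes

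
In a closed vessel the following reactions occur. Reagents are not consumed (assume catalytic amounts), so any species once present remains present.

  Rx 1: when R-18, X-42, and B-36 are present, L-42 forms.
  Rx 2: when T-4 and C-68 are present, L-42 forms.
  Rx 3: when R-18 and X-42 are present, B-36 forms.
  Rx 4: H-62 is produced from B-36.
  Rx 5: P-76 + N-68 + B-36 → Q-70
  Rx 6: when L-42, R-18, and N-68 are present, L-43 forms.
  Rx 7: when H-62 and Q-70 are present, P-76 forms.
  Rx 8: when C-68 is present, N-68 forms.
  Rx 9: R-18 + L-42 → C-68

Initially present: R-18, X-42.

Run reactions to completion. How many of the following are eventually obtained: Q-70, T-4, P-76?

0

Q-70 would need P-76, N-68, and B-36 (Rx 5), but P-76 never forms.
No rule produces T-4, and it is not given.
P-76 would need H-62 and Q-70 (Rx 7), but Q-70 never forms.
None of the 3 are reached.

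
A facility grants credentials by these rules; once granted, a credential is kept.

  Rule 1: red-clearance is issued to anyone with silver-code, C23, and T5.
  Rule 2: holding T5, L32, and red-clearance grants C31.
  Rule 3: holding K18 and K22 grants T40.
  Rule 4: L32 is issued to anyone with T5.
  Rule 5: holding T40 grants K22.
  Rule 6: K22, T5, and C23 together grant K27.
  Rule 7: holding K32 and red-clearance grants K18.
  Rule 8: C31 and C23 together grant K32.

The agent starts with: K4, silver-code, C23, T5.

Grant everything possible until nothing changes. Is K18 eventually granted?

Holding silver-code, C23, and T5 grants red-clearance (Rule 1).
Holding T5 grants L32 (Rule 4).
Holding T5, L32, and red-clearance grants C31 (Rule 2).
Holding C31 and C23 grants K32 (Rule 8).
Holding K32 and red-clearance grants K18 (Rule 7).

Yes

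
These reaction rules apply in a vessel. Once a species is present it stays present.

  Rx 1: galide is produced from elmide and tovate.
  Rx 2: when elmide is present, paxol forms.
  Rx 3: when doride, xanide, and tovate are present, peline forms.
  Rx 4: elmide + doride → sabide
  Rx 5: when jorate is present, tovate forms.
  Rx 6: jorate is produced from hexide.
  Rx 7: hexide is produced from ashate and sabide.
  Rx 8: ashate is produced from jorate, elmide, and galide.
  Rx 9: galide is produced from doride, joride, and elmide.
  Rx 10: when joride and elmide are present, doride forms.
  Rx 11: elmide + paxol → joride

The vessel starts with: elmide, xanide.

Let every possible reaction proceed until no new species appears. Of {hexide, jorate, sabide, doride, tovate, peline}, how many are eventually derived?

2

elmide present → paxol forms (Rx 2).
elmide and paxol present → joride forms (Rx 11).
joride and elmide present → doride forms (Rx 10).
elmide and doride present → sabide forms (Rx 4).
hexide would need ashate and sabide (Rx 7), but ashate never forms.
jorate would need hexide (Rx 6), but hexide never forms.
sabide: reached.
doride: reached.
tovate would need jorate (Rx 5), but jorate never forms.
peline would need doride, xanide, and tovate (Rx 3), but tovate never forms.
Reached: sabide and doride — 2 of the 6.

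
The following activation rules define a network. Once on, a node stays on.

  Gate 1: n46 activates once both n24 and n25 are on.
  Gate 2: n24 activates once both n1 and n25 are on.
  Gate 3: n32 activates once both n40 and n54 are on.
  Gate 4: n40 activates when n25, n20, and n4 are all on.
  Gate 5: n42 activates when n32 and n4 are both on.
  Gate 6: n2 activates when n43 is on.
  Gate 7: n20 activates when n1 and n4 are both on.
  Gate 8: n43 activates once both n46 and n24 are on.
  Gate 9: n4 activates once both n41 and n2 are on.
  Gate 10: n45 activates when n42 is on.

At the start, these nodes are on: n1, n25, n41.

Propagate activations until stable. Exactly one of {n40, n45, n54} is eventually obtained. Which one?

n40

Gate 2: n1 and n25 on → n24 on.
Gate 1: n24 and n25 on → n46 on.
n46 and n24 are on, so n43 activates (Gate 8).
n43 is on, so n2 activates (Gate 6).
Gate 9: n41 and n2 on → n4 on.
n1 and n4 are on, so n20 activates (Gate 7).
Gate 4: n25, n20, and n4 on → n40 on.
n45 would need n42 (Gate 10), but n42 never turns on. No rule produces n54, and it is not given.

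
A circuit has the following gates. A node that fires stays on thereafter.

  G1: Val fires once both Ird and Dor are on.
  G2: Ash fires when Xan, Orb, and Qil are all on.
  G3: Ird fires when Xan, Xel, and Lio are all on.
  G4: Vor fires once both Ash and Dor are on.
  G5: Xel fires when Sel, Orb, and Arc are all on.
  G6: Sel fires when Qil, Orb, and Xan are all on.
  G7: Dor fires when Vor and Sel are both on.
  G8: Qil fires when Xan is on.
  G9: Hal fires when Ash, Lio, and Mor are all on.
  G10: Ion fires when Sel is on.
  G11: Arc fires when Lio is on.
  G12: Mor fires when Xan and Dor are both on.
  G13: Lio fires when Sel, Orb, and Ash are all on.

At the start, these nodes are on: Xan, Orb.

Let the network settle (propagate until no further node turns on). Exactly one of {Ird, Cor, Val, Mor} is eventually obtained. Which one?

Ird

G8: Xan on → Qil on.
Xan, Orb, and Qil are on, so Ash fires (G2).
Qil, Orb, and Xan are on, so Sel fires (G6).
G13: Sel, Orb, and Ash on → Lio on.
G11: Lio on → Arc on.
G5: Sel, Orb, and Arc on → Xel on.
G3: Xan, Xel, and Lio on → Ird on.
Val would need Ird and Dor (G1), but Dor never turns on. No rule produces Cor, and it is not given. Mor would need Xan and Dor (G12), but Dor never turns on.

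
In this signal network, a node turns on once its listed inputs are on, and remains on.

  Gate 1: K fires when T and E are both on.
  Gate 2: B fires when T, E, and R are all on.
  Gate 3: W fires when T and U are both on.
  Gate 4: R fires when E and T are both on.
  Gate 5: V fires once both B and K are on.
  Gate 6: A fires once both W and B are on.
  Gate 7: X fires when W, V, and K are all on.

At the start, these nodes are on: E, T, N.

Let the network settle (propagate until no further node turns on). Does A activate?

A would need W and B (Gate 6), but W never turns on.

No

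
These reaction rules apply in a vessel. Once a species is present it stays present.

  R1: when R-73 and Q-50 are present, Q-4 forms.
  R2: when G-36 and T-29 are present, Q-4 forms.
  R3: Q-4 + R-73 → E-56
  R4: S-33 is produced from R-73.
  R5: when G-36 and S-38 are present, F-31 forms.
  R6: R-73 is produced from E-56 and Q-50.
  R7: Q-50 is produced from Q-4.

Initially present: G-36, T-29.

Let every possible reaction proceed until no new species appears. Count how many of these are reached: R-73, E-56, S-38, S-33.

0

R-73 would need E-56 and Q-50 (R6), but E-56 never forms.
E-56 would need Q-4 and R-73 (R3), but R-73 never forms.
No rule produces S-38, and it is not given.
S-33 would need R-73 (R4), but R-73 never forms.
None of the 4 are reached.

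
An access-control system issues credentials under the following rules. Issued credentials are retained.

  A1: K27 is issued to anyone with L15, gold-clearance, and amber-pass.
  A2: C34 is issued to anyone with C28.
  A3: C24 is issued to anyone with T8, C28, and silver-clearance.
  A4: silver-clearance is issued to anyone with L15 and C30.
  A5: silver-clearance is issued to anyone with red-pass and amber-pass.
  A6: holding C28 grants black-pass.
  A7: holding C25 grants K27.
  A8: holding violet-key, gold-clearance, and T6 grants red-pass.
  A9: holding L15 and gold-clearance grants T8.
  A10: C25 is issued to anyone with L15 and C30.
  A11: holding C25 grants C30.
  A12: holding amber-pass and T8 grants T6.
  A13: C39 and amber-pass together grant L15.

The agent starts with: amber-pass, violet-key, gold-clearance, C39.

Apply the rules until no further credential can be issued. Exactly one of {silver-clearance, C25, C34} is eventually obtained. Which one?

silver-clearance

Holding C39 and amber-pass grants L15 (A13).
Holding L15 and gold-clearance grants T8 (A9).
Holding amber-pass and T8 grants T6 (A12).
Holding violet-key, gold-clearance, and T6 grants red-pass (A8).
Holding red-pass and amber-pass grants silver-clearance (A5).
C34 would need C28 (A2), but C28 is never granted. C25 would need L15 and C30 (A10), but C30 is never granted.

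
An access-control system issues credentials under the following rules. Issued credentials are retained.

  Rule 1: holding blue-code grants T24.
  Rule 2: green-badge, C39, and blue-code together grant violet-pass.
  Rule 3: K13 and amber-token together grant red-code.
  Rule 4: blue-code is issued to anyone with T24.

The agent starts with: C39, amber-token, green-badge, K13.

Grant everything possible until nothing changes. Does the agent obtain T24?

T24 would need blue-code (Rule 1), but blue-code is never granted.

No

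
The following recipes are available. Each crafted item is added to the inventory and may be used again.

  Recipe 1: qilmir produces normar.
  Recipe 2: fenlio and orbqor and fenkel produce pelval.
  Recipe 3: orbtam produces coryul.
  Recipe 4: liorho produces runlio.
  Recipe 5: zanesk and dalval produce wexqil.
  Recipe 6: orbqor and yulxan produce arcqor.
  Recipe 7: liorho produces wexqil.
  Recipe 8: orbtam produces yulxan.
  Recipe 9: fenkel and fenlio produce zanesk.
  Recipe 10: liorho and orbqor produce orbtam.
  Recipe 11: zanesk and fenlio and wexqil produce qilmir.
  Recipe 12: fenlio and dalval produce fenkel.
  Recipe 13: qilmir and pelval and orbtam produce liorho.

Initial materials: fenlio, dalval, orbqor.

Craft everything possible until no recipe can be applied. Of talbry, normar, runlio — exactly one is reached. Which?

fenlio and dalval → fenkel (Recipe 12).
Using Recipe 9, fenkel and fenlio make zanesk.
Using Recipe 5, zanesk and dalval make wexqil.
Using Recipe 11, zanesk, fenlio, and wexqil make qilmir.
Using Recipe 1, qilmir makes normar.
runlio would need liorho (Recipe 4), but liorho is never obtained. No rule produces talbry, and it is not given.

normar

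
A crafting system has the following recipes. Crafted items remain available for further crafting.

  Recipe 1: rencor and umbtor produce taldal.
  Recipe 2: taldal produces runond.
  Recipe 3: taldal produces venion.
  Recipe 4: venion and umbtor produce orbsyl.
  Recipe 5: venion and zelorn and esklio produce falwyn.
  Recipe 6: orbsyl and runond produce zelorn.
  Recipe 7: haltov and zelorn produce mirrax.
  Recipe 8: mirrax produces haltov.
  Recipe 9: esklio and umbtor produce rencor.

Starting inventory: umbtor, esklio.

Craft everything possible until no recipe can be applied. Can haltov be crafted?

No

haltov would need mirrax (Recipe 8), but mirrax is never obtained.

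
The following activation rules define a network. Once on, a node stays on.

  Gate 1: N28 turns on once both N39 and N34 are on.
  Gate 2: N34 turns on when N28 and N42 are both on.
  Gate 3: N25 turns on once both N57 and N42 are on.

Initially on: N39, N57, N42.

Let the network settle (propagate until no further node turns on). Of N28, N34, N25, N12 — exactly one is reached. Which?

Gate 3: N57 and N42 on → N25 on.
N28 would need N39 and N34 (Gate 1), but N34 never turns on. No rule produces N12, and it is not given. N34 would need N28 and N42 (Gate 2), but N28 never turns on.

N25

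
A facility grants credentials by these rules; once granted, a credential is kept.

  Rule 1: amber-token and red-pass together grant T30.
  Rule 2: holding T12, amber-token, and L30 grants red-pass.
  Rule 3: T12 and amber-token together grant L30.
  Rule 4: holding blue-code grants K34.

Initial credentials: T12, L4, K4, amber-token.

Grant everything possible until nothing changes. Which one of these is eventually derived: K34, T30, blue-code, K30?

T30

Holding T12 and amber-token grants L30 (Rule 3).
Holding T12, amber-token, and L30 grants red-pass (Rule 2).
Holding amber-token and red-pass grants T30 (Rule 1).
K34 would need blue-code (Rule 4), but blue-code is never granted. No rule produces K30, and it is not given. No rule produces blue-code, and it is not given.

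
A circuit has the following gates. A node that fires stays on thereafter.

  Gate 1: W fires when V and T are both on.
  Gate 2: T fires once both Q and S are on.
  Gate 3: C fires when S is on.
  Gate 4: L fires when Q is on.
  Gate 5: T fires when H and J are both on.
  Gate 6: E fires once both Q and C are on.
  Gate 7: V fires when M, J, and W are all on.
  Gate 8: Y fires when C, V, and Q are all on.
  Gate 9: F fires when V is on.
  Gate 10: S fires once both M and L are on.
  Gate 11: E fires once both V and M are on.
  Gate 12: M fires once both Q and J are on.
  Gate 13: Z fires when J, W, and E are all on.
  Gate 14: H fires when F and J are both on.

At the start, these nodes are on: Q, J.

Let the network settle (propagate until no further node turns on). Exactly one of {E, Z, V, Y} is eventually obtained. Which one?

Gate 4: Q on → L on.
Q and J are on, so M fires (Gate 12).
M and L are on, so S fires (Gate 10).
Gate 3: S on → C on.
Q and C are on, so E fires (Gate 6).
Y would need C, V, and Q (Gate 8), but V never turns on. Z would need J, W, and E (Gate 13), but W never turns on. V would need M, J, and W (Gate 7), but W never turns on.

E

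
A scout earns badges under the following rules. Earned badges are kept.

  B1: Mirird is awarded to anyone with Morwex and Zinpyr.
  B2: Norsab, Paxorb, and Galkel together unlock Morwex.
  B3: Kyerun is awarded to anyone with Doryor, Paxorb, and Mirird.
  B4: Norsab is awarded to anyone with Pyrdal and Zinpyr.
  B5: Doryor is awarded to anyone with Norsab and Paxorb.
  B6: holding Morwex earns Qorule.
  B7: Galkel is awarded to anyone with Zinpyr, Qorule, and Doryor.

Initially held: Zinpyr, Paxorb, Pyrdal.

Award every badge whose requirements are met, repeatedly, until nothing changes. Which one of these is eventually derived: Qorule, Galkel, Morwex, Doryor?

With Pyrdal and Zinpyr, Norsab is earned (B4).
With Norsab and Paxorb, Doryor is earned (B5).
Galkel would need Zinpyr, Qorule, and Doryor (B7), but Qorule is never earned. Morwex would need Norsab, Paxorb, and Galkel (B2), but Galkel is never earned. Qorule would need Morwex (B6), but Morwex is never earned.

Doryor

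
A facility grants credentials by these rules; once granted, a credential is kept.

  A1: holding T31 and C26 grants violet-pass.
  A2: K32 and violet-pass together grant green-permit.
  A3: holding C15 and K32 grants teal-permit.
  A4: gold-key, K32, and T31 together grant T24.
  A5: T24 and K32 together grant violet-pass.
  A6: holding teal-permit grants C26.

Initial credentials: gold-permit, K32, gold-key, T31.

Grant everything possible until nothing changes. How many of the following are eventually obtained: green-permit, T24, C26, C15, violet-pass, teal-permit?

Holding gold-key, K32, and T31 grants T24 (A4).
Holding T24 and K32 grants violet-pass (A5).
Holding K32 and violet-pass grants green-permit (A2).
green-permit: reached.
T24: reached.
C26 would need teal-permit (A6), but teal-permit is never granted.
No rule produces C15, and it is not given.
violet-pass: reached.
teal-permit would need C15 and K32 (A3), but C15 is never granted.
Reached: green-permit, T24, and violet-pass — 3 of the 6.

3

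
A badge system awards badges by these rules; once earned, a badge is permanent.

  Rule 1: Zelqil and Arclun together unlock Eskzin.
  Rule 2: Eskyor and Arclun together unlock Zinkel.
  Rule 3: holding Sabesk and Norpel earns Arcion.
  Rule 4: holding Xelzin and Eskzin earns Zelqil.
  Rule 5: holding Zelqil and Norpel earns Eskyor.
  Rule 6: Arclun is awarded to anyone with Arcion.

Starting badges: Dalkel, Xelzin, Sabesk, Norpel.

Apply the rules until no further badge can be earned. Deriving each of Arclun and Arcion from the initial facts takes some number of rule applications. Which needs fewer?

Arcion: With Sabesk and Norpel, Arcion is earned (Rule 3). [1 rule application]
Arclun: With Sabesk and Norpel, Arcion is earned (Rule 3). With Arcion, Arclun is earned (Rule 6). [2 rule applications]
Arcion needs fewer.

Arcion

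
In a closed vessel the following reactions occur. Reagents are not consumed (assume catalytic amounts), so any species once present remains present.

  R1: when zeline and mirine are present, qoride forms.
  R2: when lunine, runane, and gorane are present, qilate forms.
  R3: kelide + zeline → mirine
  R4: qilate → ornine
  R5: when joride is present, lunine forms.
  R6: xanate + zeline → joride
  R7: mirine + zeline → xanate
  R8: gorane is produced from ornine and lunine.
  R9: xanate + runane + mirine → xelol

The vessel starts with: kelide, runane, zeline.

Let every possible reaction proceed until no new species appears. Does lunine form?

kelide and zeline present → mirine forms (R3).
mirine and zeline present → xanate forms (R7).
xanate and zeline present → joride forms (R6).
joride present → lunine forms (R5).

Yes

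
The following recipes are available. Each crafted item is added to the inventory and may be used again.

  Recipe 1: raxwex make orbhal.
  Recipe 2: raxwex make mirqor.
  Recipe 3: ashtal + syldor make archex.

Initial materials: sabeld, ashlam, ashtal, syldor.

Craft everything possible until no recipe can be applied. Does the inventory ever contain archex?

ashtal + syldor → archex (Recipe 3).

Yes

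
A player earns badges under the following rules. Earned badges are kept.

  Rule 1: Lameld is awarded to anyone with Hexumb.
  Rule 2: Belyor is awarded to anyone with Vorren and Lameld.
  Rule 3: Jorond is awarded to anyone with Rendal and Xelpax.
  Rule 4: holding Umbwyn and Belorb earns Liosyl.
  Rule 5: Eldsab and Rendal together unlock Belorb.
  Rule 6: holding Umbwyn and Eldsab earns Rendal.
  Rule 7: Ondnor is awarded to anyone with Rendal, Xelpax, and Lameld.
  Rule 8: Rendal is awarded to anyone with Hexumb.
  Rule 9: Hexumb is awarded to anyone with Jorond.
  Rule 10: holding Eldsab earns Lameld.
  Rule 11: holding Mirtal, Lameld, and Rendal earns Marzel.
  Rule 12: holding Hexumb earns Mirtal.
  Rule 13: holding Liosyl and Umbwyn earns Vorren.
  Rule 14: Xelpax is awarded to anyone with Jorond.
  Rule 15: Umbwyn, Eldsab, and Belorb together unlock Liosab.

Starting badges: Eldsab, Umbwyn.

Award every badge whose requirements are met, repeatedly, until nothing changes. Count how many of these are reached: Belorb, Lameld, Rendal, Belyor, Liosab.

5

With Umbwyn and Eldsab, Rendal is earned (Rule 6).
With Eldsab, Lameld is earned (Rule 10).
With Eldsab and Rendal, Belorb is earned (Rule 5).
With Umbwyn, Eldsab, and Belorb, Liosab is earned (Rule 15).
With Umbwyn and Belorb, Liosyl is earned (Rule 4).
With Liosyl and Umbwyn, Vorren is earned (Rule 13).
With Vorren and Lameld, Belyor is earned (Rule 2).
Belorb: reached.
Lameld: reached.
Rendal: reached.
Belyor: reached.
Liosab: reached.
All 5 are reached.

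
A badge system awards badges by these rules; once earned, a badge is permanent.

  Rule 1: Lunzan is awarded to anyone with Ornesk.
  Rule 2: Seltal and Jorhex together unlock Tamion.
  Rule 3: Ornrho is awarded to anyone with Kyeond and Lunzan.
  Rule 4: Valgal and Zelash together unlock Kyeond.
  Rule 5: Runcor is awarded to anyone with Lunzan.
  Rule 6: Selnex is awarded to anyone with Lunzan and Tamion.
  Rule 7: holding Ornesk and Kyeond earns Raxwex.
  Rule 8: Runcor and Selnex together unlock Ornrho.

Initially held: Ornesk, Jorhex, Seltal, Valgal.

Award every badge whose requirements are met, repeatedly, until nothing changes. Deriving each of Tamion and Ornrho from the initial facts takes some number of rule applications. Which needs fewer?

Tamion

Tamion: With Seltal and Jorhex, Tamion is earned (Rule 2). [1 rule application]
Ornrho: With Ornesk, Lunzan is earned (Rule 1). With Seltal and Jorhex, Tamion is earned (Rule 2). With Lunzan and Tamion, Selnex is earned (Rule 6). With Lunzan, Runcor is earned (Rule 5). With Runcor and Selnex, Ornrho is earned (Rule 8). [5 rule applications]
Tamion needs fewer.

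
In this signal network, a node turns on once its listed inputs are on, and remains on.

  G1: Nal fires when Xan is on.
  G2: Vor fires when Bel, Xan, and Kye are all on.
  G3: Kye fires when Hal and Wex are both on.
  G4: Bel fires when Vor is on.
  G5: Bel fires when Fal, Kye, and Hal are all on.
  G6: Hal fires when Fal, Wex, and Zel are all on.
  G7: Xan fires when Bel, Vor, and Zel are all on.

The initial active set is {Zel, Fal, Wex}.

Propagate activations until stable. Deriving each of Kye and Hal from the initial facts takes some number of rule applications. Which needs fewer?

Hal

Hal: G6: Fal, Wex, and Zel on → Hal on. [1 rule application]
Kye: Fal, Wex, and Zel are on, so Hal fires (G6). G3: Hal and Wex on → Kye on. [2 rule applications]
Hal needs fewer.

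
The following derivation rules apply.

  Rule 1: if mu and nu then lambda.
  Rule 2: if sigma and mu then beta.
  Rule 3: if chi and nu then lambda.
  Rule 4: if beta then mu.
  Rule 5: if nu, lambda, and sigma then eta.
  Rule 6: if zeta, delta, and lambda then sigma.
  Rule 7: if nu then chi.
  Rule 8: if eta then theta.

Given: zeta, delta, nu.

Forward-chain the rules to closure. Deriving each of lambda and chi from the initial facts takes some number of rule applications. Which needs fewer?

chi

chi: From nu, Rule 7 gives chi. [1 rule application]
lambda: From nu, Rule 7 gives chi. From chi and nu, Rule 3 gives lambda. [2 rule applications]
chi needs fewer.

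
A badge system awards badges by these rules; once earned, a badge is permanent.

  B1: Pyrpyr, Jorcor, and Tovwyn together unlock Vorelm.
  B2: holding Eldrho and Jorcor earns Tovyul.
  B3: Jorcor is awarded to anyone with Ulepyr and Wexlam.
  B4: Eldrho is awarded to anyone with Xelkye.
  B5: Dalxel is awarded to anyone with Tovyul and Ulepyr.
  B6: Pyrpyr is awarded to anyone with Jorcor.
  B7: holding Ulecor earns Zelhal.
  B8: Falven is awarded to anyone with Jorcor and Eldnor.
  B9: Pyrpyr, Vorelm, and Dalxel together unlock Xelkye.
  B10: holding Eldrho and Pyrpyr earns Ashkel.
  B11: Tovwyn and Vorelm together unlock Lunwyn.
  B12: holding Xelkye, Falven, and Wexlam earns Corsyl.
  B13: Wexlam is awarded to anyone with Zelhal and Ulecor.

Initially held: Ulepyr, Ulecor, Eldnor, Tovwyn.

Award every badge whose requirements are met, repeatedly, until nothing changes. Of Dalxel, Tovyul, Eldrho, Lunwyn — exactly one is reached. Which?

With Ulecor, Zelhal is earned (B7).
With Zelhal and Ulecor, Wexlam is earned (B13).
With Ulepyr and Wexlam, Jorcor is earned (B3).
With Jorcor, Pyrpyr is earned (B6).
With Pyrpyr, Jorcor, and Tovwyn, Vorelm is earned (B1).
With Tovwyn and Vorelm, Lunwyn is earned (B11).
Dalxel would need Tovyul and Ulepyr (B5), but Tovyul is never earned. Eldrho would need Xelkye (B4), but Xelkye is never earned. Tovyul would need Eldrho and Jorcor (B2), but Eldrho is never earned.

Lunwyn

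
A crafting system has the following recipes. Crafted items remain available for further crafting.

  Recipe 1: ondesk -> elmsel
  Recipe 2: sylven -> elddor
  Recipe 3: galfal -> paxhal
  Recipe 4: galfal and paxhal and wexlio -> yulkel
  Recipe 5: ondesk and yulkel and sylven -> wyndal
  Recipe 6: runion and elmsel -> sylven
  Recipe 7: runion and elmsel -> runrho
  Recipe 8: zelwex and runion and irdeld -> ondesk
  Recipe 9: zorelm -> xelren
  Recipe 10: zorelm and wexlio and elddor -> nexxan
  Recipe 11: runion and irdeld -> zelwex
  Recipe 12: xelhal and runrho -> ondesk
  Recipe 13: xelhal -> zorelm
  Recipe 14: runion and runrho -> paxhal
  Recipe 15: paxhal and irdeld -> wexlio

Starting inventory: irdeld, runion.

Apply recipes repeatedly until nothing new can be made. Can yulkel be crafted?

No

yulkel would need galfal, paxhal, and wexlio (Recipe 4), but galfal is never obtained.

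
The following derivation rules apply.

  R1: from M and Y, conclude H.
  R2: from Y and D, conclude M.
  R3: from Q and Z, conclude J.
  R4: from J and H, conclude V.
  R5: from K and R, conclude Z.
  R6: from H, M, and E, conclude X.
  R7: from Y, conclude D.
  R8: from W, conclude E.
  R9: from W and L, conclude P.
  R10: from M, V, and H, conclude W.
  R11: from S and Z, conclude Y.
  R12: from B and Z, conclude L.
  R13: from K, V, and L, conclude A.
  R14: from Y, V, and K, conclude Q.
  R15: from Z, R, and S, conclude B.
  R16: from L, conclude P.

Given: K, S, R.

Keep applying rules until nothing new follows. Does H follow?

Yes

K and R hold, so Z follows (R5).
S and Z hold, so Y follows (R11).
From Y, R7 gives D.
Y and D hold, so M follows (R2).
M and Y hold, so H follows (R1).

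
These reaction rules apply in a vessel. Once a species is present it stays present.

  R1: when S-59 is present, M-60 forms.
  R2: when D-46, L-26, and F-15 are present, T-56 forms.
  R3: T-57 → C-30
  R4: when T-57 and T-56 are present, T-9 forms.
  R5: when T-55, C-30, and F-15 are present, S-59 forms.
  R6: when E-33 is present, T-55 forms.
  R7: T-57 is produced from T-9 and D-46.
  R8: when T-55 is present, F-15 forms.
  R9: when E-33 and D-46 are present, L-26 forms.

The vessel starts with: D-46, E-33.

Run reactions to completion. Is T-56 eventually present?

E-33 present → T-55 forms (R6).
E-33 and D-46 present → L-26 forms (R9).
T-55 present → F-15 forms (R8).
D-46, L-26, and F-15 present → T-56 forms (R2).

Yes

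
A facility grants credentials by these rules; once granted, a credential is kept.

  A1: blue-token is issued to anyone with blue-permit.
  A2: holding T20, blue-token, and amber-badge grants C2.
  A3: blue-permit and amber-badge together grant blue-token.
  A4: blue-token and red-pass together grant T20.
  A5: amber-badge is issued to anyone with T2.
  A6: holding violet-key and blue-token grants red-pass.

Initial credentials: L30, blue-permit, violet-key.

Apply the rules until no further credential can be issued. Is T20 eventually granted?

Holding blue-permit grants blue-token (A1).
Holding violet-key and blue-token grants red-pass (A6).
Holding blue-token and red-pass grants T20 (A4).

Yes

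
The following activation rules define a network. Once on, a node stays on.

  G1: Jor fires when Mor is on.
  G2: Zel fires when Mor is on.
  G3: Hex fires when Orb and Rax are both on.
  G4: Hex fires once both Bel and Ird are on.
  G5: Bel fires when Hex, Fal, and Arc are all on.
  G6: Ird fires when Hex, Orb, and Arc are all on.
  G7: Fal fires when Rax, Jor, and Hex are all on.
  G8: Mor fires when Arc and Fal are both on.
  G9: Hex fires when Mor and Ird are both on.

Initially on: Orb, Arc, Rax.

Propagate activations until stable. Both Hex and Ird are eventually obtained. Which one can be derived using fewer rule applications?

Hex

Hex: G3: Orb and Rax on → Hex on. [1 rule application]
Ird: G3: Orb and Rax on → Hex on. G6: Hex, Orb, and Arc on → Ird on. [2 rule applications]
Hex needs fewer.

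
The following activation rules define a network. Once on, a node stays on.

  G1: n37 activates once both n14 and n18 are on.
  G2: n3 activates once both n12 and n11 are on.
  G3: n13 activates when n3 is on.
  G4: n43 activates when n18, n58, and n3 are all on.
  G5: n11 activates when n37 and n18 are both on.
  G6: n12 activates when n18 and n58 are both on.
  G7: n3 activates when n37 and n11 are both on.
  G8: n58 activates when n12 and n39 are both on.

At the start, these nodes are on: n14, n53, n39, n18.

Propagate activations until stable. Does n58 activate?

No

n58 would need n12 and n39 (G8), but n12 never turns on.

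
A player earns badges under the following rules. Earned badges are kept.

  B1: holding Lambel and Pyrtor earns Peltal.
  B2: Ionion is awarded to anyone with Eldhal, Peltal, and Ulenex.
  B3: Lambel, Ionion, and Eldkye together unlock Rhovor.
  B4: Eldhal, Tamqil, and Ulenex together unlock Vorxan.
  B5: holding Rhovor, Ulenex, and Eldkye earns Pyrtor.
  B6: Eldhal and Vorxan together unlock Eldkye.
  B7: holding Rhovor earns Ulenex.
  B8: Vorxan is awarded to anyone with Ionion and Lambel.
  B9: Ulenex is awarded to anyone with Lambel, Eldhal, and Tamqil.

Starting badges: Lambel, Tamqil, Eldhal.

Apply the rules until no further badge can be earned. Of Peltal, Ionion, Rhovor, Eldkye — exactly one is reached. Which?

With Lambel, Eldhal, and Tamqil, Ulenex is earned (B9).
With Eldhal, Tamqil, and Ulenex, Vorxan is earned (B4).
With Eldhal and Vorxan, Eldkye is earned (B6).
Peltal would need Lambel and Pyrtor (B1), but Pyrtor is never earned. Rhovor would need Lambel, Ionion, and Eldkye (B3), but Ionion is never earned. Ionion would need Eldhal, Peltal, and Ulenex (B2), but Peltal is never earned.

Eldkye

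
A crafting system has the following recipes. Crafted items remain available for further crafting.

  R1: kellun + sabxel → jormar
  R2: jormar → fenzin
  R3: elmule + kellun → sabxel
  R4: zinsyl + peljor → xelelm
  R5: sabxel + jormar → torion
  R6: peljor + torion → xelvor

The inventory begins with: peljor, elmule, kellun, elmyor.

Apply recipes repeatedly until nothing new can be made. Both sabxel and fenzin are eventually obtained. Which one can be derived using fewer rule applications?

sabxel: elmule + kellun → sabxel (R3). [1 rule application]
fenzin: Using R3, elmule and kellun make sabxel. Using R1, kellun and sabxel make jormar. jormar → fenzin (R2). [3 rule applications]
sabxel needs fewer.

sabxel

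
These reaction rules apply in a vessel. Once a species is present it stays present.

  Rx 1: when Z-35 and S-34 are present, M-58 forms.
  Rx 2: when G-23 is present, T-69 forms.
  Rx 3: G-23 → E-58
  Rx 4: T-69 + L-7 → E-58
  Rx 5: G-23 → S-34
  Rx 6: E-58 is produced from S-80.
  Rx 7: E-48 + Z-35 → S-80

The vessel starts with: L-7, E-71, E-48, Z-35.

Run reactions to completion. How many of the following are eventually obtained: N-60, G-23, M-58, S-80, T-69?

1

E-48 and Z-35 present → S-80 forms (Rx 7).
No rule produces N-60, and it is not given.
No rule produces G-23, and it is not given.
M-58 would need Z-35 and S-34 (Rx 1), but S-34 never forms.
S-80: reached.
T-69 would need G-23 (Rx 2), but G-23 never forms.
Reached: S-80 — 1 of the 5.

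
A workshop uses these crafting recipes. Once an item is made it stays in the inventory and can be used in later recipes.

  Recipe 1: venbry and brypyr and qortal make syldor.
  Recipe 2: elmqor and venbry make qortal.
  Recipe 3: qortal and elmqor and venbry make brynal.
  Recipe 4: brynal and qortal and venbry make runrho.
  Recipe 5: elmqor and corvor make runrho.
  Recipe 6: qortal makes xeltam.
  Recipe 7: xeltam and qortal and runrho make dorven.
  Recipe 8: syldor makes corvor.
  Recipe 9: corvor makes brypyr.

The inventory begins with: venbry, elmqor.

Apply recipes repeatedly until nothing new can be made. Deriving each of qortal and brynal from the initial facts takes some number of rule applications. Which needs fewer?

qortal: Using Recipe 2, elmqor and venbry make qortal. [1 rule application]
brynal: Using Recipe 2, elmqor and venbry make qortal. qortal and elmqor and venbry → brynal (Recipe 3). [2 rule applications]
qortal needs fewer.

qortal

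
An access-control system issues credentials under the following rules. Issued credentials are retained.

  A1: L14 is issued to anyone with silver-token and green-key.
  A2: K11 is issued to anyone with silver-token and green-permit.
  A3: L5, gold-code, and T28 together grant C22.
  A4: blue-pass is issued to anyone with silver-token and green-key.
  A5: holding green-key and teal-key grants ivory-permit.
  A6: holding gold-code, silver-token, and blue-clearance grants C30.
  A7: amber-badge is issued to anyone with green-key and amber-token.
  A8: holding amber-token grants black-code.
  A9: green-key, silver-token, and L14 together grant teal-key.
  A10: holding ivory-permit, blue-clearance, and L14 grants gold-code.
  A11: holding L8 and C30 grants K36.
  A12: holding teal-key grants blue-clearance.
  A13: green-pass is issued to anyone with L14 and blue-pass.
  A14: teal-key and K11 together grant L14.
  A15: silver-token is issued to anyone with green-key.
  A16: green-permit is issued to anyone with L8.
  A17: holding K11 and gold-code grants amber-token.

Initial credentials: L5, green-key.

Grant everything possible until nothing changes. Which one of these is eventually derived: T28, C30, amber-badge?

Holding green-key grants silver-token (A15).
Holding silver-token and green-key grants L14 (A1).
Holding green-key, silver-token, and L14 grants teal-key (A9).
Holding green-key and teal-key grants ivory-permit (A5).
Holding teal-key grants blue-clearance (A12).
Holding ivory-permit, blue-clearance, and L14 grants gold-code (A10).
Holding gold-code, silver-token, and blue-clearance grants C30 (A6).
No rule produces T28, and it is not given. amber-badge would need green-key and amber-token (A7), but amber-token is never granted.

C30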